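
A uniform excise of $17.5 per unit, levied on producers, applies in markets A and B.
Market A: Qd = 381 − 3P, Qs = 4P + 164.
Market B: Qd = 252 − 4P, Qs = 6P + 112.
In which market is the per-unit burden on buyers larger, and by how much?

Market B, by $0.5.

Market A: pre-tax P* = $31, Q* = 288; post-tax Q = 258; per-unit burden on buyers = $10.
Market B: pre-tax P* = $14, Q* = 196; post-tax Q = 154; per-unit burden on buyers = $10.5.
Difference: $10 vs $10.5 → market B is larger by $0.5.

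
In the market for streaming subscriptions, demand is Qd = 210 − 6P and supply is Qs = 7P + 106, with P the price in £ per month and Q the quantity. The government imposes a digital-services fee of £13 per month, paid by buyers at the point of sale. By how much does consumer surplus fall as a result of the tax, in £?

Consumer surplus falls by £987.

Without the tax, 210 − 6P = 7P + 106 gives 13P = 104, so P* = £8 and Q* = 162.
With the tax collected from buyers, demand (in seller-price terms) shifts: Qd = 210 − 6(P + 13).
Solving gives Q = 120 with buyers paying £15 and producers receiving £2 (the £13 wedge).
ΔCS is the trapezoid between Q = 120 and Q = 162 of height £7: ½ · (162 + 120) · 7 = £987.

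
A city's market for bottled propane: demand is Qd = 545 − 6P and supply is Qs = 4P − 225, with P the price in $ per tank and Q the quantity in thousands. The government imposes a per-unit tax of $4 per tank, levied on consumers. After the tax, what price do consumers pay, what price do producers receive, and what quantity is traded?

Consumers pay $78.6; producers receive $74.6; quantity = 73.4.

Without the tax, 545 − 6P = 4P − 225 gives 10P = 770, so P* = $77 and Q* = 83.
With the tax collected from consumers, demand (in seller-price terms) shifts: Qd = 545 − 6(P + 4).
Solving gives Q = 73.4 with consumers paying $78.6 and producers receiving $74.6 (the $4 wedge).
The less price-elastic side of the market bears the larger share of a per-unit tax.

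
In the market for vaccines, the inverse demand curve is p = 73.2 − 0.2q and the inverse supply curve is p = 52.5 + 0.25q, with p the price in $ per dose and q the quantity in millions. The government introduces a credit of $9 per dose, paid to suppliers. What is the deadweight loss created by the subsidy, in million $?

Rewrite in direct form: qd = 366 − 5p and qs = 4p − 210.
Before the subsidy: set 366 − 5p = 4p − 210 → p* = $64, q* = 46.
With a per-unit subsidy paid to suppliers, each receives p + 9 per unit sold, so supply becomes qs = 4(p + 9) − 210.
New equilibrium: consumers pay $60, suppliers receive $69, q = 66. (Wedge: pb − ps = −9.)
Quantity rises by |ΔQ| = |46 − 66| = 20.
DWL = ½ · t · |ΔQ| = ½ · 9 · 20 = $90.

Deadweight loss = $90 million.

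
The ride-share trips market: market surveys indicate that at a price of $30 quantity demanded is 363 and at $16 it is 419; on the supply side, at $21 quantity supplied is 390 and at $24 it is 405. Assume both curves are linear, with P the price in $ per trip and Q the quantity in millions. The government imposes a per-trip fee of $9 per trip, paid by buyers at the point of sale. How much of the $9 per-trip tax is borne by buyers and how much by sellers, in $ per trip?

Demand slope: (419 − 363)/(16 − 30) = -4, so Qd = 483 − 4P.
Supply slope: (405 − 390)/(24 − 21) = 5, so Qs = 5P + 285.
Before the tax: set 483 − 4P = 5P + 285 → P* = $22, Q* = 395.
With the tax collected from buyers, demand (in seller-price terms) shifts: Qd = 483 − 4(P + 9).
Solving gives Q = 375 with buyers paying $27 and sellers receiving $18 (the $9 wedge).
Burden on buyers: $5; on sellers: $4. (They sum to $9.)

Buyers bear $5 per trip; sellers bear $4 per trip.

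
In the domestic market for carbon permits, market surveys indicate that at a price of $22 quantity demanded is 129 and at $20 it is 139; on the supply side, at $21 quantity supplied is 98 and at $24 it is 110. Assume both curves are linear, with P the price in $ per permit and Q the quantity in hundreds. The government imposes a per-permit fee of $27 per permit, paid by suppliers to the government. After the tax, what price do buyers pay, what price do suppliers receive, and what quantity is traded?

Demand slope: (139 − 129)/(20 − 22) = -5, so Qd = 239 − 5P.
Supply slope: (110 − 98)/(24 − 21) = 4, so Qs = 4P + 14.
Without the tax, 239 − 5P = 4P + 14 gives 9P = 225, so P* = $25 and Q* = 114.
With the tax collected from suppliers, supply shifts: Qs = 4(P − 27) + 14.
Solving gives Q = 54 with buyers paying $37 and suppliers receiving $10 (the $27 wedge).

Buyers pay $37; suppliers receive $10; quantity = 54.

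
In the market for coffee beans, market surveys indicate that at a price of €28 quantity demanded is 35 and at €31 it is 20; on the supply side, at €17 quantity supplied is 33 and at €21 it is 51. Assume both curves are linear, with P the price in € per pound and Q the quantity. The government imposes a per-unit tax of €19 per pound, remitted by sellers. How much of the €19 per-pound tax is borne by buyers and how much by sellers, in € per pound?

Buyers bear €9 per pound; sellers bear €10 per pound.

Demand slope: (20 − 35)/(31 − 28) = -5, so Qd = 175 − 5P.
Supply slope: (51 − 33)/(21 − 17) = 4.5, so Qs = 4.5P − 43.5.
Before the tax: set 175 − 5P = 4.5P − 43.5 → P* = €23, Q* = 60.
With the tax collected from sellers, supply shifts: Qs = 4.5(P − 19) − 43.5.
New equilibrium: buyers pay €32, sellers receive €13, Q = 15. (Wedge: Pb − Ps = 19.)
Burden on buyers: €9; on sellers: €10. (They sum to €19.)
The less price-elastic side of the market bears the larger share of a per-unit tax.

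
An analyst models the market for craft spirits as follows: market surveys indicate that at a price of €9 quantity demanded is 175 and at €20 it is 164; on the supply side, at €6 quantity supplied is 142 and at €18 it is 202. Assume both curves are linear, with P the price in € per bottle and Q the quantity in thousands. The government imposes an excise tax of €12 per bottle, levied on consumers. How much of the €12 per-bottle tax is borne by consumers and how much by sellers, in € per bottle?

Demand slope: (164 − 175)/(20 − 9) = -1, so Qd = 184 − P.
Supply slope: (202 − 142)/(18 − 6) = 5, so Qs = 5P + 112.
Before the tax: set 184 − P = 5P + 112 → P* = €12, Q* = 172.
With the tax collected from consumers, demand (in seller-price terms) shifts: Qd = 184 − (P + 12).
Solving gives Q = 162 with consumers paying €22 and sellers receiving €10 (the €12 wedge).
Burden on consumers: €10; on sellers: €2. (They sum to €12.)

Consumers bear €10 per bottle; sellers bear €2 per bottle.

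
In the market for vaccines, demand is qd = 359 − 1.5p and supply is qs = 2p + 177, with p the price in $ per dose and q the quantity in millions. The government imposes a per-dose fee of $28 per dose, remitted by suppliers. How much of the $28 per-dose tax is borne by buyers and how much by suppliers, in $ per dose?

Buyers bear $16 per dose; suppliers bear $12 per dose.

Without the tax, 359 − 1.5p = 2p + 177 gives 3.5p = 182, so p* = $52 and q* = 281.
With the tax collected from suppliers, supply shifts: qs = 2(p − 28) + 177.
Solving gives q = 257 with buyers paying $68 and suppliers receiving $40 (the $28 wedge).
Burden on buyers: $16; on suppliers: $12. (They sum to $28.)
The less price-elastic side of the market bears the larger share of a per-unit tax.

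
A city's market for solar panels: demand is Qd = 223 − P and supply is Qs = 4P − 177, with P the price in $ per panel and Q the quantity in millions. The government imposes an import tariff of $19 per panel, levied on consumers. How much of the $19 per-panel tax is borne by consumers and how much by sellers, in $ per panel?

Without the tax, 223 − P = 4P − 177 gives 5P = 400, so P* = $80 and Q* = 143.
With the tax collected from consumers, demand (in seller-price terms) shifts: Qd = 223 − (P + 19).
New equilibrium: consumers pay $95.2, sellers receive $76.2, Q = 127.8. (Wedge: Pb − Ps = 19.)
Burden on consumers: $15.2; on sellers: $3.8. (They sum to $19.)

Consumers bear $15.2 per panel; sellers bear $3.8 per panel.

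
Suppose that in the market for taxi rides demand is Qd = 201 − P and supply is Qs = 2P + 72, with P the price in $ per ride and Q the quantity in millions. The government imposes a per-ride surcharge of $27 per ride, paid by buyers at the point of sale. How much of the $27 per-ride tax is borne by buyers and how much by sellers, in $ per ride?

Without the tax, 201 − P = 2P + 72 gives 3P = 129, so P* = $43 and Q* = 158.
With the tax collected from buyers, demand (in seller-price terms) shifts: Qd = 201 − (P + 27).
New equilibrium: buyers pay $61, sellers receive $34, Q = 140. (Wedge: Pb − Ps = 27.)
Burden on buyers: $18; on sellers: $9. (They sum to $27.)

Buyers bear $18 per ride; sellers bear $9 per ride.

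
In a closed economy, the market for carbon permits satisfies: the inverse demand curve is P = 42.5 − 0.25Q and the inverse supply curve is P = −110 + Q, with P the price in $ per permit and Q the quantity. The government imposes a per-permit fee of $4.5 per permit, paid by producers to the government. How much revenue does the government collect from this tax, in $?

Rewrite in direct form: Qd = 170 − 4P and Qs = P + 110.
Before the tax: set 170 − 4P = P + 110 → P* = $12, Q* = 122.
With the tax collected from producers, supply shifts: Qs = (P − 4.5) + 110.
New equilibrium: consumers pay $12.9, producers receive $8.4, Q = 118.4. (Wedge: Pb − Ps = 4.5.)
Revenue = t · Q = 4.5 · 118.4 = $532.8.

Tax revenue = $532.8.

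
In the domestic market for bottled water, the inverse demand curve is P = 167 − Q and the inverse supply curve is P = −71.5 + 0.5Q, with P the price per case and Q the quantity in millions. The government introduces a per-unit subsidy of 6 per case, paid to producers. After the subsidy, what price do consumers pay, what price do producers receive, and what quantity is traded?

Rewrite in direct form: Qd = 167 − P and Qs = 2P + 143.
Without the subsidy, 167 − P = 2P + 143 gives 3P = 24, so P* = 8 and Q* = 159.
With a per-unit subsidy paid to producers, each receives P + 6 per unit sold, so supply becomes Qs = 2(P + 6) + 143.
Solving gives Q = 163 with consumers paying 4 and producers receiving 10 (the 6 wedge).

Consumers pay 4; producers receive 10; quantity = 163.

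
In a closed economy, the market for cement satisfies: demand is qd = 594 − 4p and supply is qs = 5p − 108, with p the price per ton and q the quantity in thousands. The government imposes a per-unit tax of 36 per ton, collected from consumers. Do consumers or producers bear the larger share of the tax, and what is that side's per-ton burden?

Consumers bear the larger share: 20 per ton.

Without the tax, 594 − 4p = 5p − 108 gives 9p = 702, so p* = 78 and q* = 282.
With the tax collected from consumers, demand (in seller-price terms) shifts: qd = 594 − 4(p + 36).
Solving gives q = 202 with consumers paying 98 and producers receiving 62 (the 36 wedge).
Per-ton burden: consumers 20, producers 16.
Consumers take the larger share because demand is less price-elastic here (demand slope 4 vs supply slope 5).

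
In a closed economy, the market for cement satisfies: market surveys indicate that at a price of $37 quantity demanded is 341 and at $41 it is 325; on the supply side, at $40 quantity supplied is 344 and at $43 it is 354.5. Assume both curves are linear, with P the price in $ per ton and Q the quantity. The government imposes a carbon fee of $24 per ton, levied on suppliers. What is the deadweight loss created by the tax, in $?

Demand slope: (325 − 341)/(41 − 37) = -4, so Qd = 489 − 4P.
Supply slope: (354.5 − 344)/(43 − 40) = 3.5, so Qs = 3.5P + 204.
Before the tax: set 489 − 4P = 3.5P + 204 → P* = $38, Q* = 337.
With the tax collected from suppliers, supply shifts: Qs = 3.5(P − 24) + 204.
Solving gives Q = 292.2 with consumers paying $49.2 and suppliers receiving $25.2 (the $24 wedge).
Quantity falls by |ΔQ| = |337 − 292.2| = 44.8.
DWL = ½ · t · |ΔQ| = ½ · 24 · 44.8 = $537.6.

Deadweight loss = $537.6.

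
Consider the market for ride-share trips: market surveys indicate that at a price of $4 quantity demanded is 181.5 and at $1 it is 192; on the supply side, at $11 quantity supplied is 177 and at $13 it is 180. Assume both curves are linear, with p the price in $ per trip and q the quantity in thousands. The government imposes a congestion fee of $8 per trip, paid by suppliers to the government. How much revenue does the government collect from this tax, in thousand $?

Tax revenue = $1300.8 thousand.

Demand slope: (192 − 181.5)/(1 − 4) = -3.5, so qd = 195.5 − 3.5p.
Supply slope: (180 − 177)/(13 − 11) = 1.5, so qs = 1.5p + 160.5.
Before the tax: set 195.5 − 3.5p = 1.5p + 160.5 → p* = $7, q* = 171.
With the tax collected from suppliers, supply shifts: qs = 1.5(p − 8) + 160.5.
Solving gives q = 162.6 with consumers paying $9.4 and suppliers receiving $1.4 (the $8 wedge).
Revenue = t · Q = 8 · 162.6 = $1300.8.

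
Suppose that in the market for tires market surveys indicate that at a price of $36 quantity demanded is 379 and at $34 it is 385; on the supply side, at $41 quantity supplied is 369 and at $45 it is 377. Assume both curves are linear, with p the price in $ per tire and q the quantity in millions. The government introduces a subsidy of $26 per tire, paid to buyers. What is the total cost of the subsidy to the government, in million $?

Demand slope: (385 − 379)/(34 − 36) = -3, so qd = 487 − 3p.
Supply slope: (377 − 369)/(45 − 41) = 2, so qs = 2p + 287.
Without the subsidy, 487 − 3p = 2p + 287 gives 5p = 200, so p* = $40 and q* = 367.
With a per-unit subsidy paid to buyers, each effectively pays p − 26, so demand becomes qd = 487 − 3(p − 26).
Solving gives q = 398.2 with buyers paying $29.6 and sellers receiving $55.6 (the $26 wedge).
Outlay = t · Q = 26 · 398.2 = $10353.2.

Government outlay = $10353.2 million.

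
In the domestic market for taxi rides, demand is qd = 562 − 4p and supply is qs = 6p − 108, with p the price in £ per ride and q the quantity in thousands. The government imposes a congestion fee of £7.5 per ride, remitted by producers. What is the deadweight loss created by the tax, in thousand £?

Deadweight loss = £67.5 thousand.

Before the tax: set 562 − 4p = 6p − 108 → p* = £67, q* = 294.
With the tax collected from producers, supply shifts: qs = 6(p − 7.5) − 108.
New equilibrium: consumers pay £71.5, producers receive £64, q = 276. (Wedge: pb − ps = 7.5.)
Quantity falls by |ΔQ| = |294 − 276| = 18.
DWL = ½ · t · |ΔQ| = ½ · 7.5 · 18 = £67.5.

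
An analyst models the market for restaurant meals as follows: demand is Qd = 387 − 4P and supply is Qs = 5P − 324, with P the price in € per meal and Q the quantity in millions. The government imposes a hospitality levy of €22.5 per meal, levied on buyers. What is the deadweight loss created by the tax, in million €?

Without the tax, 387 − 4P = 5P − 324 gives 9P = 711, so P* = €79 and Q* = 71.
With the tax collected from buyers, demand (in seller-price terms) shifts: Qd = 387 − 4(P + 22.5).
Solving gives Q = 21 with buyers paying €91.5 and suppliers receiving €69 (the €22.5 wedge).
Quantity falls by |ΔQ| = |71 − 21| = 50.
DWL = ½ · t · |ΔQ| = ½ · 22.5 · 50 = €562.5.

Deadweight loss = €562.5 million.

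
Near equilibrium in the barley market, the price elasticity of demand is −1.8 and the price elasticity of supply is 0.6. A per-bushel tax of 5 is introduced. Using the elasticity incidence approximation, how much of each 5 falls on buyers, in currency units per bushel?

Buyers bear ≈ 1.25 per bushel.

Incidence ratio: buyers' share ≈ εs / (εs + |εd|) = 0.6 / (0.6 + 1.8) = 0.25.
So buyers bear ≈ 0.25 × 5 = 1.25; sellers bear 3.75.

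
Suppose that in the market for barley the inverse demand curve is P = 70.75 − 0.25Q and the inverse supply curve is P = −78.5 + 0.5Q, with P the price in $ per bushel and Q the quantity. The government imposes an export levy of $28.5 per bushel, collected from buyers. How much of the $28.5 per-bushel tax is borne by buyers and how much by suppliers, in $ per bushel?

Inverting to Q(P) form: Qd = 283 − 4P; Qs = 2P + 157.
Before the tax: set 283 − 4P = 2P + 157 → P* = $21, Q* = 199.
With the tax collected from buyers, demand (in seller-price terms) shifts: Qd = 283 − 4(P + 28.5).
Solving gives Q = 161 with buyers paying $30.5 and suppliers receiving $2 (the $28.5 wedge).
Burden on buyers: $9.5; on suppliers: $19. (They sum to $28.5.)
The less price-elastic side of the market bears the larger share of a per-unit tax.

Buyers bear $9.5 per bushel; suppliers bear $19 per bushel.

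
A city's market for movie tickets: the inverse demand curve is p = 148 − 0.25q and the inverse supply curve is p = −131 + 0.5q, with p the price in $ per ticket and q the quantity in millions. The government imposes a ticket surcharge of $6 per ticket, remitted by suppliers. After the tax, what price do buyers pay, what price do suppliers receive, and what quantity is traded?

Buyers pay $57; suppliers receive $51; quantity = 364.

Inverting to q(p) form: qd = 592 − 4p; qs = 2p + 262.
Before the tax: set 592 − 4p = 2p + 262 → p* = $55, q* = 372.
With the tax collected from suppliers, supply shifts: qs = 2(p − 6) + 262.
Solving gives q = 364 with buyers paying $57 and suppliers receiving $51 (the $6 wedge).
The less price-elastic side of the market bears the larger share of a per-unit tax.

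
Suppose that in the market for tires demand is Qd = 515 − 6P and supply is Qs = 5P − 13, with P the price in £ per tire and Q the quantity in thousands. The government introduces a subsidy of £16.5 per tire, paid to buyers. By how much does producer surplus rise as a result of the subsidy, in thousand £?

Before the subsidy: set 515 − 6P = 5P − 13 → P* = £48, Q* = 227.
With a per-unit subsidy paid to buyers, each effectively pays P − 16.5, so demand becomes Qd = 515 − 6(P − 16.5).
New equilibrium: buyers pay £40.5, suppliers receive £57, Q = 272. (Wedge: Pb − Ps = −16.5.)
ΔPS is the trapezoid between Q = 272 and Q = 227 of height £9: ½ · (227 + 272) · 9 = £2245.5.

Producer surplus rises by £2245.5 thousand.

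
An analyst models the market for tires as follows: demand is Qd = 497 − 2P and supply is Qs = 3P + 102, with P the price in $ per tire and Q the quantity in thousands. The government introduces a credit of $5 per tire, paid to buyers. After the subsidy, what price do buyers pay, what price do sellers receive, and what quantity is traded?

Before the subsidy: set 497 − 2P = 3P + 102 → P* = $79, Q* = 339.
With a per-unit subsidy paid to buyers, each effectively pays P − 5, so demand becomes Qd = 497 − 2(P − 5).
Solving gives Q = 345 with buyers paying $76 and sellers receiving $81 (the $5 wedge).

Buyers pay $76; sellers receive $81; quantity = 345.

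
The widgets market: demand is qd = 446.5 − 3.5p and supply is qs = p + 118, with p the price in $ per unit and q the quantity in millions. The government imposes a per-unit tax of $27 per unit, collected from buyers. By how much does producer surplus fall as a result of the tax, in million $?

Producer surplus falls by $3790.5 million.

Before the tax: set 446.5 − 3.5p = p + 118 → p* = $73, q* = 191.
With the tax collected from buyers, demand (in seller-price terms) shifts: qd = 446.5 − 3.5(p + 27).
Solving gives q = 170 with buyers paying $79 and suppliers receiving $52 (the $27 wedge).
ΔPS is the trapezoid between Q = 170 and Q = 191 of height $21: ½ · (191 + 170) · 21 = $3790.5.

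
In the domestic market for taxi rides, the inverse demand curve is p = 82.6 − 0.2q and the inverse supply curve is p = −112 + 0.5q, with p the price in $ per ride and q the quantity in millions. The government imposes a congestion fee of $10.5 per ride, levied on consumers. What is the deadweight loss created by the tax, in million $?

Deadweight loss = $78.75 million.

Rewrite in direct form: qd = 413 − 5p and qs = 2p + 224.
Without the tax, 413 − 5p = 2p + 224 gives 7p = 189, so p* = $27 and q* = 278.
With the tax collected from consumers, demand (in seller-price terms) shifts: qd = 413 − 5(p + 10.5).
Solving gives q = 263 with consumers paying $30 and suppliers receiving $19.5 (the $10.5 wedge).
Quantity falls by |ΔQ| = |278 − 263| = 15.
DWL = ½ · t · |ΔQ| = ½ · 10.5 · 15 = $78.75.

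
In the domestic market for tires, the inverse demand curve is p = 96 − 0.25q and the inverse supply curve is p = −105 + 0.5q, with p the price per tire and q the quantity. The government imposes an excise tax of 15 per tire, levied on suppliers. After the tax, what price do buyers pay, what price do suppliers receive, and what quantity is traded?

Inverting to q(p) form: qd = 384 − 4p; qs = 2p + 210.
Before the tax: set 384 − 4p = 2p + 210 → p* = 29, q* = 268.
With the tax collected from suppliers, supply shifts: qs = 2(p − 15) + 210.
New equilibrium: buyers pay 34, suppliers receive 19, q = 248. (Wedge: pb − ps = 15.)
The less price-elastic side of the market bears the larger share of a per-unit tax.

Buyers pay 34; suppliers receive 19; quantity = 248.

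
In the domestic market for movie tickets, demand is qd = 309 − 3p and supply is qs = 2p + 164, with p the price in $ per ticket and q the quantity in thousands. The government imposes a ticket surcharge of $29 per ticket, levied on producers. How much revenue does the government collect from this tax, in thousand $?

Tax revenue = $5428.8 thousand.

Without the tax, 309 − 3p = 2p + 164 gives 5p = 145, so p* = $29 and q* = 222.
With the tax collected from producers, supply shifts: qs = 2(p − 29) + 164.
New equilibrium: consumers pay $40.6, producers receive $11.6, q = 187.2. (Wedge: pb − ps = 29.)
Revenue = t · Q = 29 · 187.2 = $5428.8.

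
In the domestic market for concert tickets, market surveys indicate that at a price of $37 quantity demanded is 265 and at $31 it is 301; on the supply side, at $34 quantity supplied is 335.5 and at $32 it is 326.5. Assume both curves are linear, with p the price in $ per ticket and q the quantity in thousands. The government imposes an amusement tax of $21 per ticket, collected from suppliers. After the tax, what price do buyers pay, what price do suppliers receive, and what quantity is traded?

Buyers pay $38; suppliers receive $17; quantity = 259.

Demand slope: (301 − 265)/(31 − 37) = -6, so qd = 487 − 6p.
Supply slope: (326.5 − 335.5)/(32 − 34) = 4.5, so qs = 4.5p + 182.5.
Before the tax: set 487 − 6p = 4.5p + 182.5 → p* = $29, q* = 313.
With the tax collected from suppliers, supply shifts: qs = 4.5(p − 21) + 182.5.
Solving gives q = 259 with buyers paying $38 and suppliers receiving $17 (the $21 wedge).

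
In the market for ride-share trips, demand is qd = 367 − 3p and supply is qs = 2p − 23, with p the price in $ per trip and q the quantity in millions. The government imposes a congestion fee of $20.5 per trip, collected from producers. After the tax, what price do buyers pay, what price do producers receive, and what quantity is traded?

Buyers pay $86.2; producers receive $65.7; quantity = 108.4.

Before the tax: set 367 − 3p = 2p − 23 → p* = $78, q* = 133.
With the tax collected from producers, supply shifts: qs = 2(p − 20.5) − 23.
Solving gives q = 108.4 with buyers paying $86.2 and producers receiving $65.7 (the $20.5 wedge).
The less price-elastic side of the market bears the larger share of a per-unit tax.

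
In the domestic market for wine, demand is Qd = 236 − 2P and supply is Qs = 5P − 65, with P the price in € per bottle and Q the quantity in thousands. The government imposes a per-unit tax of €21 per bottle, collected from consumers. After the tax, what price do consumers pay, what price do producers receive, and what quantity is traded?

Before the tax: set 236 − 2P = 5P − 65 → P* = €43, Q* = 150.
With the tax collected from consumers, demand (in seller-price terms) shifts: Qd = 236 − 2(P + 21).
Solving gives Q = 120 with consumers paying €58 and producers receiving €37 (the €21 wedge).

Consumers pay €58; producers receive €37; quantity = 120.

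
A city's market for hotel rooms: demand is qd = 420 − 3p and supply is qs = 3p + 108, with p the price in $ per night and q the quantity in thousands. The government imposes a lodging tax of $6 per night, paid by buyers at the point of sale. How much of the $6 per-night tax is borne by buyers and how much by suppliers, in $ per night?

Buyers bear $3 per night; suppliers bear $3 per night.

Before the tax: set 420 − 3p = 3p + 108 → p* = $52, q* = 264.
With the tax collected from buyers, demand (in seller-price terms) shifts: qd = 420 − 3(p + 6).
New equilibrium: buyers pay $55, suppliers receive $49, q = 255. (Wedge: pb − ps = 6.)
Burden on buyers: $3; on suppliers: $3. (They sum to $6.)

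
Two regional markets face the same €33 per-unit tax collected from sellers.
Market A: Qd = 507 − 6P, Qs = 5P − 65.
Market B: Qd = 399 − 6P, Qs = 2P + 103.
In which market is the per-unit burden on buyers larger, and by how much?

Market A, by €6.75.

Market A: pre-tax P* = €52, Q* = 195; post-tax Q = 105; per-unit burden on buyers = €15.
Market B: pre-tax P* = €37, Q* = 177; post-tax Q = 127.5; per-unit burden on buyers = €8.25.
Difference: €15 vs €8.25 → market A is larger by €6.75.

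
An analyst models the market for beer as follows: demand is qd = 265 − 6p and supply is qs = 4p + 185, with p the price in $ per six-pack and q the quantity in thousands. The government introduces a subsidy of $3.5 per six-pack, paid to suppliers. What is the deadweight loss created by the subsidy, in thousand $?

Without the subsidy, 265 − 6p = 4p + 185 gives 10p = 80, so p* = $8 and q* = 217.
With a per-unit subsidy paid to suppliers, each receives p + 3.5 per unit sold, so supply becomes qs = 4(p + 3.5) + 185.
New equilibrium: buyers pay $6.6, suppliers receive $10.1, q = 225.4. (Wedge: pb − ps = −3.5.)
Quantity rises by |ΔQ| = |217 − 225.4| = 8.4.
DWL = ½ · t · |ΔQ| = ½ · 3.5 · 8.4 = $14.7.

Deadweight loss = $14.7 thousand.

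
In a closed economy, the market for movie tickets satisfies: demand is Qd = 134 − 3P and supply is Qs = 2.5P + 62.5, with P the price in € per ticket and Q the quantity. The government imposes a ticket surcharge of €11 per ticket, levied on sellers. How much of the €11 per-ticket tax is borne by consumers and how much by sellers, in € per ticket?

Without the tax, 134 − 3P = 2.5P + 62.5 gives 5.5P = 71.5, so P* = €13 and Q* = 95.
With the tax collected from sellers, supply shifts: Qs = 2.5(P − 11) + 62.5.
New equilibrium: consumers pay €18, sellers receive €7, Q = 80. (Wedge: Pb − Ps = 11.)
Burden on consumers: €5; on sellers: €6. (They sum to €11.)

Consumers bear €5 per ticket; sellers bear €6 per ticket.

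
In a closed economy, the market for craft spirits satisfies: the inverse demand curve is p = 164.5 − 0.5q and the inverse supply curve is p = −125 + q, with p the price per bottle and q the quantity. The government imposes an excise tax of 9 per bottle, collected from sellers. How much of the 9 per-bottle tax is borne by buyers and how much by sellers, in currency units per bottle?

Rewrite in direct form: qd = 329 − 2p and qs = p + 125.
Before the tax: set 329 − 2p = p + 125 → p* = 68, q* = 193.
With the tax collected from sellers, supply shifts: qs = (p − 9) + 125.
Solving gives q = 187 with buyers paying 71 and sellers receiving 62 (the 9 wedge).
Burden on buyers: 3; on sellers: 6. (They sum to 9.)
The less price-elastic side of the market bears the larger share of a per-unit tax.

Buyers bear 3 per bottle; sellers bear 6 per bottle.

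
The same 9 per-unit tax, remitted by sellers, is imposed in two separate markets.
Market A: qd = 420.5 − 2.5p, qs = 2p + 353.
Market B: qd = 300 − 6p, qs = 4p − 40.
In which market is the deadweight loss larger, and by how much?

Market A: pre-tax p* = 15, q* = 383; post-tax q = 373; deadweight loss = 45.
Market B: pre-tax p* = 34, q* = 96; post-tax q = 74.4; deadweight loss = 97.2.
Difference: 45 vs 97.2 → market B is larger by 52.2.

Market B, by 52.2.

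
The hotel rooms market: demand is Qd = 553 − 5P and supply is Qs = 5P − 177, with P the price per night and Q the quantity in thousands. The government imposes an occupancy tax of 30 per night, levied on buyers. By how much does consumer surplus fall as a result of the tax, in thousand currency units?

Consumer surplus falls by 2257.5 thousand.

Before the tax: set 553 − 5P = 5P − 177 → P* = 73, Q* = 188.
With the tax collected from buyers, demand (in seller-price terms) shifts: Qd = 553 − 5(P + 30).
New equilibrium: buyers pay 88, suppliers receive 58, Q = 113. (Wedge: Pb − Ps = 30.)
ΔCS is the trapezoid between Q = 113 and Q = 188 of height 15: ½ · (188 + 113) · 15 = 2257.5.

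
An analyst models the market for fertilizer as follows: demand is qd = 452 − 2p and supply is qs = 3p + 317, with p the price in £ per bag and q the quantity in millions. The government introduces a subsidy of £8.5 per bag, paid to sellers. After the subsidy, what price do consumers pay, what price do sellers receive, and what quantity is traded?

Consumers pay £21.9; sellers receive £30.4; quantity = 408.2.

Without the subsidy, 452 − 2p = 3p + 317 gives 5p = 135, so p* = £27 and q* = 398.
With a per-unit subsidy paid to sellers, each receives p + 8.5 per unit sold, so supply becomes qs = 3(p + 8.5) + 317.
Solving gives q = 408.2 with consumers paying £21.9 and sellers receiving £30.4 (the £8.5 wedge).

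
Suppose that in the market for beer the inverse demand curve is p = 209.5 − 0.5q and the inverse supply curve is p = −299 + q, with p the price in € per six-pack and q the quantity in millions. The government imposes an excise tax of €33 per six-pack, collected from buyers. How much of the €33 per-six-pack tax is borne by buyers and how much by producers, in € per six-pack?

Rewrite in direct form: qd = 419 − 2p and qs = p + 299.
Before the tax: set 419 − 2p = p + 299 → p* = €40, q* = 339.
With the tax collected from buyers, demand (in seller-price terms) shifts: qd = 419 − 2(p + 33).
New equilibrium: buyers pay €51, producers receive €18, q = 317. (Wedge: pb − ps = 33.)
Burden on buyers: €11; on producers: €22. (They sum to €33.)
The less price-elastic side of the market bears the larger share of a per-unit tax.

Buyers bear €11 per six-pack; producers bear €22 per six-pack.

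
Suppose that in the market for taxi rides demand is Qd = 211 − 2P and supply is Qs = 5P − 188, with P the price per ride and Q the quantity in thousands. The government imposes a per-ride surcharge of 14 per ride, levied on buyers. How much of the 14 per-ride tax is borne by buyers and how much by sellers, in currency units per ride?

Buyers bear 10 per ride; sellers bear 4 per ride.

Before the tax: set 211 − 2P = 5P − 188 → P* = 57, Q* = 97.
With the tax collected from buyers, demand (in seller-price terms) shifts: Qd = 211 − 2(P + 14).
Solving gives Q = 77 with buyers paying 67 and sellers receiving 53 (the 14 wedge).
Burden on buyers: 10; on sellers: 4. (They sum to 14.)
The less price-elastic side of the market bears the larger share of a per-unit tax.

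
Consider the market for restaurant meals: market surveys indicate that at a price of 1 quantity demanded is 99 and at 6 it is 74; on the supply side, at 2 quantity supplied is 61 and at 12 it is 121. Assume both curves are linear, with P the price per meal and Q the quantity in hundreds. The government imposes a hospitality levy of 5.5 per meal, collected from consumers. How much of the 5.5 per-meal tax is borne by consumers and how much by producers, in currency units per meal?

Consumers bear 3 per meal; producers bear 2.5 per meal.

Demand slope: (74 − 99)/(6 − 1) = -5, so Qd = 104 − 5P.
Supply slope: (121 − 61)/(12 − 2) = 6, so Qs = 6P + 49.
Before the tax: set 104 − 5P = 6P + 49 → P* = 5, Q* = 79.
With the tax collected from consumers, demand (in seller-price terms) shifts: Qd = 104 − 5(P + 5.5).
Solving gives Q = 64 with consumers paying 8 and producers receiving 2.5 (the 5.5 wedge).
Burden on consumers: 3; on producers: 2.5. (They sum to 5.5.)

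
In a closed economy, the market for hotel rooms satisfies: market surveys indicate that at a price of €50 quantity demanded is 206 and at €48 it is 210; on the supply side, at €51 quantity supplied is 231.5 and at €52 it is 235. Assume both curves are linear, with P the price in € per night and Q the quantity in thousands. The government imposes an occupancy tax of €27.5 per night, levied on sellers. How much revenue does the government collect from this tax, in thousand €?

Tax revenue = €4922.5 thousand.

Demand slope: (210 − 206)/(48 − 50) = -2, so Qd = 306 − 2P.
Supply slope: (235 − 231.5)/(52 − 51) = 3.5, so Qs = 3.5P + 53.
Before the tax: set 306 − 2P = 3.5P + 53 → P* = €46, Q* = 214.
With the tax collected from sellers, supply shifts: Qs = 3.5(P − 27.5) + 53.
Solving gives Q = 179 with buyers paying €63.5 and sellers receiving €36 (the €27.5 wedge).
Revenue = t · Q = 27.5 · 179 = €4922.5.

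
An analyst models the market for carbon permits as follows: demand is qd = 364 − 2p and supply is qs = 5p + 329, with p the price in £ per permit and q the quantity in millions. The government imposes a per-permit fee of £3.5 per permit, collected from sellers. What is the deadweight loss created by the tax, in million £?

Deadweight loss = £8.75 million.

Without the tax, 364 − 2p = 5p + 329 gives 7p = 35, so p* = £5 and q* = 354.
With the tax collected from sellers, supply shifts: qs = 5(p − 3.5) + 329.
Solving gives q = 349 with consumers paying £7.5 and sellers receiving £4 (the £3.5 wedge).
Quantity falls by |ΔQ| = |354 − 349| = 5.
DWL = ½ · t · |ΔQ| = ½ · 3.5 · 5 = £8.75.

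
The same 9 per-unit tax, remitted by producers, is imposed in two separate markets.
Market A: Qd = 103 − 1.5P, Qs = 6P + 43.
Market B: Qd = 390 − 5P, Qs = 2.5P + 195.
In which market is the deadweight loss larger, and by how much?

Market B, by 18.9.

Market A: pre-tax P* = 8, Q* = 91; post-tax Q = 80.2; deadweight loss = 48.6.
Market B: pre-tax P* = 26, Q* = 260; post-tax Q = 245; deadweight loss = 67.5.
Difference: 48.6 vs 67.5 → market B is larger by 18.9.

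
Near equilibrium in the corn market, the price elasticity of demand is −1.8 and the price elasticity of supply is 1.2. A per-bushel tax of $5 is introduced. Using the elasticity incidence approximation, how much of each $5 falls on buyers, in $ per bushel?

Incidence ratio: buyers' share ≈ εs / (εs + |εd|) = 1.2 / (1.2 + 1.8) = 0.4.
So buyers bear ≈ 0.4 × $5 = $2; sellers bear $3.

Buyers bear ≈ $2 per bushel.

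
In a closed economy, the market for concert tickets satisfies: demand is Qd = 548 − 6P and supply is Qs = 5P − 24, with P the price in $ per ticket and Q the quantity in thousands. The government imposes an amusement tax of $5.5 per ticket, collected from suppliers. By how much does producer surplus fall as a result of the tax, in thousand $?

Producer surplus falls by $685.5 thousand.

Without the tax, 548 − 6P = 5P − 24 gives 11P = 572, so P* = $52 and Q* = 236.
With the tax collected from suppliers, supply shifts: Qs = 5(P − 5.5) − 24.
New equilibrium: buyers pay $54.5, suppliers receive $49, Q = 221. (Wedge: Pb − Ps = 5.5.)
ΔPS is the trapezoid between Q = 221 and Q = 236 of height $3: ½ · (236 + 221) · 3 = $685.5.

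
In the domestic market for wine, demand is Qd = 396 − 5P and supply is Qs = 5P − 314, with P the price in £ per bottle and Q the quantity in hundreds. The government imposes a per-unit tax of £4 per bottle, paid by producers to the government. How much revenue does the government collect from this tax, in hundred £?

Tax revenue = £124 hundred.

Before the tax: set 396 − 5P = 5P − 314 → P* = £71, Q* = 41.
With the tax collected from producers, supply shifts: Qs = 5(P − 4) − 314.
Solving gives Q = 31 with consumers paying £73 and producers receiving £69 (the £4 wedge).
Revenue = t · Q = 4 · 31 = £124.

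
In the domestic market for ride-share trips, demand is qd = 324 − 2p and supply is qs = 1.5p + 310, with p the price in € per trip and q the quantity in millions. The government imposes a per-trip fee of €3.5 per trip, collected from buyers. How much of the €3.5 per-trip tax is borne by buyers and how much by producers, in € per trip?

Without the tax, 324 − 2p = 1.5p + 310 gives 3.5p = 14, so p* = €4 and q* = 316.
With the tax collected from buyers, demand (in seller-price terms) shifts: qd = 324 − 2(p + 3.5).
Solving gives q = 313 with buyers paying €5.5 and producers receiving €2 (the €3.5 wedge).
Burden on buyers: €1.5; on producers: €2. (They sum to €3.5.)
The less price-elastic side of the market bears the larger share of a per-unit tax.

Buyers bear €1.5 per trip; producers bear €2 per trip.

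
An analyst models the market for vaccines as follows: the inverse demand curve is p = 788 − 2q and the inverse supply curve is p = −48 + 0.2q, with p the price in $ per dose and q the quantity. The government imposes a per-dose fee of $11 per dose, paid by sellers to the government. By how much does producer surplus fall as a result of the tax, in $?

Rewrite in direct form: qd = 394 − 0.5p and qs = 5p + 240.
Without the tax, 394 − 0.5p = 5p + 240 gives 5.5p = 154, so p* = $28 and q* = 380.
With the tax collected from sellers, supply shifts: qs = 5(p − 11) + 240.
Solving gives q = 375 with consumers paying $38 and sellers receiving $27 (the $11 wedge).
ΔPS is the trapezoid between Q = 375 and Q = 380 of height $1: ½ · (380 + 375) · 1 = $377.5.

Producer surplus falls by $377.5.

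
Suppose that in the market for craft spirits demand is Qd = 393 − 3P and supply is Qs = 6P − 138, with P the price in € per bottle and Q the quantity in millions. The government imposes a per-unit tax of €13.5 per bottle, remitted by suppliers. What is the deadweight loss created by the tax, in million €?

Before the tax: set 393 − 3P = 6P − 138 → P* = €59, Q* = 216.
With the tax collected from suppliers, supply shifts: Qs = 6(P − 13.5) − 138.
Solving gives Q = 189 with consumers paying €68 and suppliers receiving €54.5 (the €13.5 wedge).
Quantity falls by |ΔQ| = |216 − 189| = 27.
DWL = ½ · t · |ΔQ| = ½ · 13.5 · 27 = €182.25.

Deadweight loss = €182.25 million.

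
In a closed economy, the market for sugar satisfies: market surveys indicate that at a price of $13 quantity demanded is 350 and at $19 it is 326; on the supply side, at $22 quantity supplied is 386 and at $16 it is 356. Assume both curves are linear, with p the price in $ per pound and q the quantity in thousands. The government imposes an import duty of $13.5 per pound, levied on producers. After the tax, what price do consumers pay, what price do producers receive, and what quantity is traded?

Consumers pay $21.5; producers receive $8; quantity = 316.

Demand slope: (326 − 350)/(19 − 13) = -4, so qd = 402 − 4p.
Supply slope: (356 − 386)/(16 − 22) = 5, so qs = 5p + 276.
Without the tax, 402 − 4p = 5p + 276 gives 9p = 126, so p* = $14 and q* = 346.
With the tax collected from producers, supply shifts: qs = 5(p − 13.5) + 276.
Solving gives q = 316 with consumers paying $21.5 and producers receiving $8 (the $13.5 wedge).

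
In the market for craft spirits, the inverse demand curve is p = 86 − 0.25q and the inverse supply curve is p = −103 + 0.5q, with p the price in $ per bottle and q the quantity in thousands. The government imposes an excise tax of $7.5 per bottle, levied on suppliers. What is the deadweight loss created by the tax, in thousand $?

Inverting to q(p) form: qd = 344 − 4p; qs = 2p + 206.
Without the tax, 344 − 4p = 2p + 206 gives 6p = 138, so p* = $23 and q* = 252.
With the tax collected from suppliers, supply shifts: qs = 2(p − 7.5) + 206.
New equilibrium: consumers pay $25.5, suppliers receive $18, q = 242. (Wedge: pb − ps = 7.5.)
Quantity falls by |ΔQ| = |252 − 242| = 10.
DWL = ½ · t · |ΔQ| = ½ · 7.5 · 10 = $37.5.

Deadweight loss = $37.5 thousand.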